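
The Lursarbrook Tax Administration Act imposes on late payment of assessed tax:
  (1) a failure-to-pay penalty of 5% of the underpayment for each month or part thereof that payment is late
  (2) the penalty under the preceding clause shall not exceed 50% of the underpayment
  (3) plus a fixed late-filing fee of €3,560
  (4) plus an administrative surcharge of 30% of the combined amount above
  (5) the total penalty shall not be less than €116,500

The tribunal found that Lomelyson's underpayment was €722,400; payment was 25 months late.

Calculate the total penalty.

Accrued rate: 5% × 25 = 125%, capped at 50% → 50%
Failure-to-pay penalty: 50% of €722,400 = €361,200
Penalty before surcharge: €361,200 + €3,560 = €364,760
Administrative surcharge: 30% of €364,760 = €109,428
Total penalty: €364,760 + €109,428 = €474,188
Minimum €116,500: €474,188 meets the minimum, no increase.

€474,188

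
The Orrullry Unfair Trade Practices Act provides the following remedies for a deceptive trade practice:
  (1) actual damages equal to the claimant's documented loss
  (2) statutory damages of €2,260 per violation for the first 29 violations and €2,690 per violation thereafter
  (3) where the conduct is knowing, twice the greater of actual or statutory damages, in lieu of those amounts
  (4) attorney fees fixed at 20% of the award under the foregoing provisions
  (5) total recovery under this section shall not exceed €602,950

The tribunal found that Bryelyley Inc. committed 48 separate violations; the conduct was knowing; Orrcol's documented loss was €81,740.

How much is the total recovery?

First 29 violations: 29 × €2,260 = €65,540
Remaining violations: (48 − 29) × €2,690 = €51,110
Statutory damages: €65,540 + €51,110 = €116,650
Greater of actual damages (€81,740) or statutory damages (€116,650): €116,650
Doubled: 2 × €116,650 = €233,300
Attorney fees: 20% of €233,300 = €46,660
Total before cap: €233,300 + €46,660 = €279,960
Cap at €602,950: €279,960 is within the cap, no reduction.

€279,960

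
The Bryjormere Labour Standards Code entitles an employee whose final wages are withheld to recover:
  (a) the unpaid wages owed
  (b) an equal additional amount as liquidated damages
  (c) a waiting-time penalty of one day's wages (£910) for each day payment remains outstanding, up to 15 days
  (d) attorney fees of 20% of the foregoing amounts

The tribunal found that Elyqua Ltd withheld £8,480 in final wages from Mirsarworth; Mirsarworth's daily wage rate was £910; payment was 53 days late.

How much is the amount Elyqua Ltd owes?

£36,732

Liquidated damages (equal amount): £8,480
Penalty days: min(53, 15) = 15
Waiting-time penalty: 15 × £910 = £13,650
Subtotal: £8,480 + £8,480 + £13,650 = £30,610
Attorney fees: 20% of £30,610 = £6,122
Total award: £30,610 + £6,122 = £36,732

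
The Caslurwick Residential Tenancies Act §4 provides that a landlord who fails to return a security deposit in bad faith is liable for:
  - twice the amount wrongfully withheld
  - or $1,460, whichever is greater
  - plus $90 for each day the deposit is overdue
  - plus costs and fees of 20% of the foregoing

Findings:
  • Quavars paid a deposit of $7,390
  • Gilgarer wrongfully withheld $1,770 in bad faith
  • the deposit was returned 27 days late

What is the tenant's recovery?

$7,164

Doubled: 2 × $1,770 = $3,540
Minimum $1,460: $3,540 meets the minimum, no increase.
Late-return penalty: 27 × $90 = $2,430
Damages plus late penalty: $3,540 + $2,430 = $5,970
Costs and fees: 20% of $5,970 = $1,194
Total recovery: $5,970 + $1,194 = $7,164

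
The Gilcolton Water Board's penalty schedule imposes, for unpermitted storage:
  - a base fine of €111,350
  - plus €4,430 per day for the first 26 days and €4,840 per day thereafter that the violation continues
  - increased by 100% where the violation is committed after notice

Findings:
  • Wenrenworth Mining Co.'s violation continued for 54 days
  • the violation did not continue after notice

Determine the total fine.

First 26 days: 26 × €4,430 = €115,180
Remaining days: (54 − 26) × €4,840 = €135,520
Per-day component: €115,180 + €135,520 = €250,700
Base plus per-day: €111,350 + €250,700 = €362,050
The violation did not continue after notice: no 100% increase.

€362,050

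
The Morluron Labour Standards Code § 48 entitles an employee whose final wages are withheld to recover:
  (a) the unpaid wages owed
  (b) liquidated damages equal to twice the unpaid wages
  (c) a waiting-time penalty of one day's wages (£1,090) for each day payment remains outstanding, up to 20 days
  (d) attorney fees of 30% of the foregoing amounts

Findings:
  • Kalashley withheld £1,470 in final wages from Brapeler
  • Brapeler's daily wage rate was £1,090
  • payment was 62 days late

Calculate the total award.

Total award: £34,073

Doubled: 2 × £1,470 = £2,940
Penalty days: min(62, 20) = 20
Waiting-time penalty: 20 × £1,090 = £21,800
Subtotal: £1,470 + £2,940 + £21,800 = £26,210
Attorney fees: 30% of £26,210 = £7,863
Total award: £26,210 + £7,863 = £34,073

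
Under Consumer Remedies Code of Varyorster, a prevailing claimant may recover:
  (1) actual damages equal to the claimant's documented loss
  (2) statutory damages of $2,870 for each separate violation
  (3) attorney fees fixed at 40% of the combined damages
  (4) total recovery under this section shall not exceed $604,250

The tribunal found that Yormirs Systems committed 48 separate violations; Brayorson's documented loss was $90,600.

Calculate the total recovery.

Statutory damages: 48 × $2,870 = $137,760
Combined damages: $90,600 + $137,760 = $228,360
Attorney fees: 40% of $228,360 = $91,344
Total before cap: $228,360 + $91,344 = $319,704
Cap at $604,250: $319,704 is within the cap, no reduction.

$319,704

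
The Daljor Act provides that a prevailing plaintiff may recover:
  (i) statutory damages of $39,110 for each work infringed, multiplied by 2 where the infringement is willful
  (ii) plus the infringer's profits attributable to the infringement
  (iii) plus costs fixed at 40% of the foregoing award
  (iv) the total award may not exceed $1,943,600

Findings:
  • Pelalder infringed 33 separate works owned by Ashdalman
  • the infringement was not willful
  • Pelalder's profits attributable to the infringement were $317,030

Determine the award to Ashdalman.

Award: $1,943,600

Statutory damages: 33 × $39,110 = $1,290,630
Infringement not willful: no ×2 enhancement.
Combined award: $1,290,630 + $317,030 = $1,607,660
Costs: 40% of $1,607,660 = $643,064
Award plus costs: $1,607,660 + $643,064 = $2,250,724
Cap at $1,943,600: $2,250,724 exceeds the cap → $1,943,600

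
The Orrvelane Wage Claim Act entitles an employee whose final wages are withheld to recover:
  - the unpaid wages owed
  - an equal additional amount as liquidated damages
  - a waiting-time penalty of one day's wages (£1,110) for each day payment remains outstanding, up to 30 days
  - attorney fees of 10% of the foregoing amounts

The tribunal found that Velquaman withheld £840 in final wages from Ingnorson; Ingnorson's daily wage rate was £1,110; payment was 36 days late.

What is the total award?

Liquidated damages (equal amount): £840
Penalty days: min(36, 30) = 30
Waiting-time penalty: 30 × £1,110 = £33,300
Subtotal: £840 + £840 + £33,300 = £34,980
Attorney fees: 10% of £34,980 = £3,498
Total award: £34,980 + £3,498 = £38,478

Total award: £38,478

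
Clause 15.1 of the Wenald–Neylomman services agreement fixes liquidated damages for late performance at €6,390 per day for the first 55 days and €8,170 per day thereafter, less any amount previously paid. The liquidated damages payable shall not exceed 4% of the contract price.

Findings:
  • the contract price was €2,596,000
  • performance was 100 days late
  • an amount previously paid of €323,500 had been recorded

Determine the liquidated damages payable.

Liquidated damages: €103,840

First 55 days: 55 × €6,390 = €351,450
Remaining days: (100 − 55) × €8,170 = €367,650
Accrued per-day damages: €351,450 + €367,650 = €719,100
Less amount previously paid: €719,100 − €323,500 = €395,600
Cap: 4% of €2,596,000 = €103,840
Cap at €103,840: €395,600 exceeds the cap → €103,840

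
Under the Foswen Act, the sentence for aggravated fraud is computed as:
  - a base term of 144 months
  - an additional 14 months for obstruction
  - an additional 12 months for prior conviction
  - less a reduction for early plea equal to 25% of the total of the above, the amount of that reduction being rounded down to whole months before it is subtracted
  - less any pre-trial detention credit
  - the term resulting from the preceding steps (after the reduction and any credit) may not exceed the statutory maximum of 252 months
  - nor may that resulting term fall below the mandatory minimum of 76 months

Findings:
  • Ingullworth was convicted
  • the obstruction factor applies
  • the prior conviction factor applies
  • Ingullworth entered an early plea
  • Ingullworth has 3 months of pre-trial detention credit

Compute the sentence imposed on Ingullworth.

125 months

Obstruction enhancement: +14 months
Prior conviction enhancement: +12 months
Adjusted term: 144 months + 14 months + 12 months = 170 months
Early plea reduction: 25% of 170 months = 42 months (rounded down)
After reduction: 170 − 42 = 128 months
Less pre-trial detention credit: 128 months − 3 months = 125 months
Cap at 252 months: 125 months is within the cap, no reduction.
Minimum 76 months: 125 months meets the minimum, no increase.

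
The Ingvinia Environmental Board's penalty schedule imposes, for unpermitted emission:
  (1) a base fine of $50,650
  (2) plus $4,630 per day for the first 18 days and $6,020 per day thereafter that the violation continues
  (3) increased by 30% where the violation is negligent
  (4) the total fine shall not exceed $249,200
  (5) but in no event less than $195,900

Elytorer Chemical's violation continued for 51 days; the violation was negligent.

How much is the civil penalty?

First 18 days: 18 × $4,630 = $83,340
Remaining days: (51 − 18) × $6,020 = $198,660
Per-day component: $83,340 + $198,660 = $282,000
Base plus per-day: $50,650 + $282,000 = $332,650
Enhancement: 30% of $332,650 = $99,795
Enhanced fine: $332,650 + $99,795 = $432,445
Cap at $249,200: $432,445 exceeds the cap → $249,200
Minimum $195,900: $249,200 meets the minimum, no increase.

Civil penalty: $249,200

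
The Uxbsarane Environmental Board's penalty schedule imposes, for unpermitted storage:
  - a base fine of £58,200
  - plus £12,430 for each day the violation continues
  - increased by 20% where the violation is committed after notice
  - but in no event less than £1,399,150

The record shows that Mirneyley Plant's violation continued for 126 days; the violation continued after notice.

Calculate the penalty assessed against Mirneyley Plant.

Per-day component: 126 × £12,430 = £1,566,180
Base plus per-day: £58,200 + £1,566,180 = £1,624,380
Enhancement: 20% of £1,624,380 = £324,876
Enhanced fine: £1,624,380 + £324,876 = £1,949,256
Minimum £1,399,150: £1,949,256 meets the minimum, no increase.

£1,949,256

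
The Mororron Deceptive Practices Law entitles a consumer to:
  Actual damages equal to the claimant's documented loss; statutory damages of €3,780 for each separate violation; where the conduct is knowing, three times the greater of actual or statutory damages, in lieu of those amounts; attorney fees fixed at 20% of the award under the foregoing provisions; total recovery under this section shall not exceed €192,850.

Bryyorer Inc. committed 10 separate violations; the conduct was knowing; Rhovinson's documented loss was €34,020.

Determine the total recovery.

Statutory damages: 10 × €3,780 = €37,800
Greater of actual damages (€34,020) or statutory damages (€37,800): €37,800
Trebled: 3 × €37,800 = €113,400
Attorney fees: 20% of €113,400 = €22,680
Total before cap: €113,400 + €22,680 = €136,080
Cap at €192,850: €136,080 is within the cap, no reduction.

€136,080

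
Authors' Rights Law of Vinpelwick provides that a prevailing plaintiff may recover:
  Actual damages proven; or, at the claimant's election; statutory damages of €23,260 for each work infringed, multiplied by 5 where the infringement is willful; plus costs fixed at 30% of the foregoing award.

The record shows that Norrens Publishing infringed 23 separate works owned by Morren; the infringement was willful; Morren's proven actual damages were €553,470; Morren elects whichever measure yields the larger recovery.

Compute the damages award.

€3,477,370

Statutory damages: 23 × €23,260 = €534,980
Multiplied by 5: 5 × €534,980 = €2,674,900
Greater of actual damages (€553,470) or enhanced statutory damages (€2,674,900): €2,674,900
Costs: 30% of €2,674,900 = €802,470
Award plus costs: €2,674,900 + €802,470 = €3,477,370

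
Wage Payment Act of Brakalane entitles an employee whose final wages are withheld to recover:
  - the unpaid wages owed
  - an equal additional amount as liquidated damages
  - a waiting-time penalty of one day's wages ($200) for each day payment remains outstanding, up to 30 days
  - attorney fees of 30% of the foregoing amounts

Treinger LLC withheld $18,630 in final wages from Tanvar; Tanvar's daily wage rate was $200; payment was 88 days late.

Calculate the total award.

Liquidated damages (equal amount): $18,630
Penalty days: min(88, 30) = 30
Waiting-time penalty: 30 × $200 = $6,000
Subtotal: $18,630 + $18,630 + $6,000 = $43,260
Attorney fees: 30% of $43,260 = $12,978
Total award: $43,260 + $12,978 = $56,238

$56,238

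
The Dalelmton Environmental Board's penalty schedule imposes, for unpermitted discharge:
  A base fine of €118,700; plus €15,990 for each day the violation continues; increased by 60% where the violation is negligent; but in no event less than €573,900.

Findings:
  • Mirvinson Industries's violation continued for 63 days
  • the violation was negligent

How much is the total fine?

€1,801,712

Per-day component: 63 × €15,990 = €1,007,370
Base plus per-day: €118,700 + €1,007,370 = €1,126,070
Enhancement: 60% of €1,126,070 = €675,642
Enhanced fine: €1,126,070 + €675,642 = €1,801,712
Minimum €573,900: €1,801,712 meets the minimum, no increase.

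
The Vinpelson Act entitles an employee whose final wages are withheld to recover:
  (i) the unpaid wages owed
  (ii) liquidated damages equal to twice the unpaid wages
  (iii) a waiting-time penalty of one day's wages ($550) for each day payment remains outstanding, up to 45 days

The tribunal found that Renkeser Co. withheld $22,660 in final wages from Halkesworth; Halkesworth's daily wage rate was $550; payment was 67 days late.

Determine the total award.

Doubled: 2 × $22,660 = $45,320
Penalty days: min(67, 45) = 45
Waiting-time penalty: 45 × $550 = $24,750
Total award: $22,660 + $45,320 + $24,750 = $92,730

$92,730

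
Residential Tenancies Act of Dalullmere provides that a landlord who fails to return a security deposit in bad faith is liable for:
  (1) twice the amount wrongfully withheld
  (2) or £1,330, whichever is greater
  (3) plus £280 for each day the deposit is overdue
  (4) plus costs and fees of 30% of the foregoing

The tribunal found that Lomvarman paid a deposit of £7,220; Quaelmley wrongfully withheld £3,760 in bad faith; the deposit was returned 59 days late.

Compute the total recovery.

Doubled: 2 × £3,760 = £7,520
Minimum £1,330: £7,520 meets the minimum, no increase.
Late-return penalty: 59 × £280 = £16,520
Damages plus late penalty: £7,520 + £16,520 = £24,040
Costs and fees: 30% of £24,040 = £7,212
Total recovery: £24,040 + £7,212 = £31,252

£31,252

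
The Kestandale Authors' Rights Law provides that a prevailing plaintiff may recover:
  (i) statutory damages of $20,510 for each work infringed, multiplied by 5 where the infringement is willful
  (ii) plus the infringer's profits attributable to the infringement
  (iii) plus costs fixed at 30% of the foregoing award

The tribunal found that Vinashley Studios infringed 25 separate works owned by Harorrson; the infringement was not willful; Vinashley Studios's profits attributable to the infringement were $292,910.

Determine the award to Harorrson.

$1,047,358

Statutory damages: 25 × $20,510 = $512,750
Infringement not willful: no ×5 enhancement.
Combined award: $512,750 + $292,910 = $805,660
Costs: 30% of $805,660 = $241,698
Award plus costs: $805,660 + $241,698 = $1,047,358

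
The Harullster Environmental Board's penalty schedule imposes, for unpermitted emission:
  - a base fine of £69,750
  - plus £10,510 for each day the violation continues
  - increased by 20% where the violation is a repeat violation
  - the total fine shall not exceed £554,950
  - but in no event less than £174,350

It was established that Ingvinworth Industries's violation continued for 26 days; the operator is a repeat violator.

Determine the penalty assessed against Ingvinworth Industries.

Per-day component: 26 × £10,510 = £273,260
Base plus per-day: £69,750 + £273,260 = £343,010
Enhancement: 20% of £343,010 = £68,602
Enhanced fine: £343,010 + £68,602 = £411,612
Cap at £554,950: £411,612 is within the cap, no reduction.
Minimum £174,350: £411,612 meets the minimum, no increase.

£411,612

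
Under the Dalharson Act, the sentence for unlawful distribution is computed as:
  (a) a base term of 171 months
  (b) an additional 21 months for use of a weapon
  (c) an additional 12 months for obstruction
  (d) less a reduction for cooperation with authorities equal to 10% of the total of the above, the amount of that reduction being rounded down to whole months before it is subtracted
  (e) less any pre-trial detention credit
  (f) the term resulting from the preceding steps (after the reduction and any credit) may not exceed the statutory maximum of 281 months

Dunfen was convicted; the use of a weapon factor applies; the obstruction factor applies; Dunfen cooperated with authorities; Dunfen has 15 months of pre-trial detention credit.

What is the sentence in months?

Use of a weapon enhancement: +21 months
Obstruction enhancement: +12 months
Adjusted term: 171 months + 21 months + 12 months = 204 months
Cooperation with authorities reduction: 10% of 204 months = 20 months (rounded down)
After reduction: 204 − 20 = 184 months
Less pre-trial detention credit: 184 months − 15 months = 169 months
Cap at 281 months: 169 months is within the cap, no reduction.

Sentence: 169 months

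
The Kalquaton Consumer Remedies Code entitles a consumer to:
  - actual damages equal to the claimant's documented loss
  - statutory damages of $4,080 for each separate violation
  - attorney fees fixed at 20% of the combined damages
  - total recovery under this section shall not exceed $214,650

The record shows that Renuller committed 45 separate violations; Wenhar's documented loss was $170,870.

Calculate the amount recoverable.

$214,650

Statutory damages: 45 × $4,080 = $183,600
Combined damages: $170,870 + $183,600 = $354,470
Attorney fees: 20% of $354,470 = $70,894
Total before cap: $354,470 + $70,894 = $425,364
Cap at $214,650: $425,364 exceeds the cap → $214,650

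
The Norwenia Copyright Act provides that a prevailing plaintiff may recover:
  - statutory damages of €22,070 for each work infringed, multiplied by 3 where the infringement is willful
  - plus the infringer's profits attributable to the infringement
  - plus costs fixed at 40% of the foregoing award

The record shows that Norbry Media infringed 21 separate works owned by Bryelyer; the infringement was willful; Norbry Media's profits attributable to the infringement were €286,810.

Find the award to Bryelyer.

Statutory damages: 21 × €22,070 = €463,470
Trebled: 3 × €463,470 = €1,390,410
Combined award: €1,390,410 + €286,810 = €1,677,220
Costs: 40% of €1,677,220 = €670,888
Award plus costs: €1,677,220 + €670,888 = €2,348,108

€2,348,108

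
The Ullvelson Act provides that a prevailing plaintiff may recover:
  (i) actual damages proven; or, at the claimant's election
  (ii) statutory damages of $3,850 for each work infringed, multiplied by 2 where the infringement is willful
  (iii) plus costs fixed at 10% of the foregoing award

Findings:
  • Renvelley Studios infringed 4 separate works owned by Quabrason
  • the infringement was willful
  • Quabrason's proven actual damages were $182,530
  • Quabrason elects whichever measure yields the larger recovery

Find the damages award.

$200,783

Statutory damages: 4 × $3,850 = $15,400
Doubled: 2 × $15,400 = $30,800
Greater of actual damages ($182,530) or enhanced statutory damages ($30,800): $182,530
Costs: 10% of $182,530 = $18,253
Award plus costs: $182,530 + $18,253 = $200,783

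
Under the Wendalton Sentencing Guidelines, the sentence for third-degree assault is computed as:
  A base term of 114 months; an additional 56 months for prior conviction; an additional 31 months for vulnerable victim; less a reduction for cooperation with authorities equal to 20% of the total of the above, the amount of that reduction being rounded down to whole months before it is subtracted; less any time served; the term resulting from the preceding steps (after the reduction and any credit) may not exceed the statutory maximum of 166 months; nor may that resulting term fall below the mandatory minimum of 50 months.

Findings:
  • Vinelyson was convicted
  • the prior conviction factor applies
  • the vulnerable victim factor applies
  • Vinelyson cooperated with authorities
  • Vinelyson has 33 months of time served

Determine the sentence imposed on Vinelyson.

Prior conviction enhancement: +56 months
Vulnerable victim enhancement: +31 months
Adjusted term: 114 months + 56 months + 31 months = 201 months
Cooperation with authorities reduction: 20% of 201 months = 40 months (rounded down)
After reduction: 201 − 40 = 161 months
Less time served: 161 months − 33 months = 128 months
Cap at 166 months: 128 months is within the cap, no reduction.
Minimum 50 months: 128 months meets the minimum, no increase.

128 months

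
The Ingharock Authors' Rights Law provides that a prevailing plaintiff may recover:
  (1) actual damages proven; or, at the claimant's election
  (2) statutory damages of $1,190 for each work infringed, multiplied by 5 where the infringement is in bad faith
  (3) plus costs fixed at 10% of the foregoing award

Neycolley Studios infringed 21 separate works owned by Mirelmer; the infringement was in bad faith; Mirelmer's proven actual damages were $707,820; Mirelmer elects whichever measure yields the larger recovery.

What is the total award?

$778,602

Statutory damages: 21 × $1,190 = $24,990
Multiplied by 5: 5 × $24,990 = $124,950
Greater of actual damages ($707,820) or enhanced statutory damages ($124,950): $707,820
Costs: 10% of $707,820 = $70,782
Award plus costs: $707,820 + $70,782 = $778,602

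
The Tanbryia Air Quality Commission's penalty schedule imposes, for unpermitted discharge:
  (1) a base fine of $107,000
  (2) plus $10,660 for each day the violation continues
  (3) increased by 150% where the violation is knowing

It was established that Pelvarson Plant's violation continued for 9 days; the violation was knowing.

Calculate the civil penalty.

Per-day component: 9 × $10,660 = $95,940
Base plus per-day: $107,000 + $95,940 = $202,940
Enhancement: 150% of $202,940 = $304,410
Enhanced fine: $202,940 + $304,410 = $507,350

Civil penalty: $507,350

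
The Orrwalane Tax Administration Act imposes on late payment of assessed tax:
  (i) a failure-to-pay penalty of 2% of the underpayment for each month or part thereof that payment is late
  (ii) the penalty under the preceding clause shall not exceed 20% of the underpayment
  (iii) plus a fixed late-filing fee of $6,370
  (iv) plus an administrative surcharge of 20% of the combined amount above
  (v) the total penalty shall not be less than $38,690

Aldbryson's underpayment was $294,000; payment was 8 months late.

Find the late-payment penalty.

$64,092

Accrued rate: 2% × 8 = 16%, capped at 20% → 16%
Failure-to-pay penalty: 16% of $294,000 = $47,040
Penalty before surcharge: $47,040 + $6,370 = $53,410
Administrative surcharge: 20% of $53,410 = $10,682
Total penalty: $53,410 + $10,682 = $64,092
Minimum $38,690: $64,092 meets the minimum, no increase.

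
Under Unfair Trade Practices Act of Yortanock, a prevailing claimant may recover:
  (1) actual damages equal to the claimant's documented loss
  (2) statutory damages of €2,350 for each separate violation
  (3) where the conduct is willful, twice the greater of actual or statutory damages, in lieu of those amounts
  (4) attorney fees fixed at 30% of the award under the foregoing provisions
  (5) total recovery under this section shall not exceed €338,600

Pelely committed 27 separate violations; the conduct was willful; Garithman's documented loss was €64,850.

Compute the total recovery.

Statutory damages: 27 × €2,350 = €63,450
Greater of actual damages (€64,850) or statutory damages (€63,450): €64,850
Doubled: 2 × €64,850 = €129,700
Attorney fees: 30% of €129,700 = €38,910
Total before cap: €129,700 + €38,910 = €168,610
Cap at €338,600: €168,610 is within the cap, no reduction.

€168,610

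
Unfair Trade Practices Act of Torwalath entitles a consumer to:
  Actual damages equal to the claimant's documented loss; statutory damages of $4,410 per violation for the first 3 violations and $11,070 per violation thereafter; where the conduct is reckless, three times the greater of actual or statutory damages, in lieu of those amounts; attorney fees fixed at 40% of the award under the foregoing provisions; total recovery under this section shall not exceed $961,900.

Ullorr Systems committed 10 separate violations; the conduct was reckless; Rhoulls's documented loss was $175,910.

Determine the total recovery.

$738,822

First 3 violations: 3 × $4,410 = $13,230
Remaining violations: (10 − 3) × $11,070 = $77,490
Statutory damages: $13,230 + $77,490 = $90,720
Greater of actual damages ($175,910) or statutory damages ($90,720): $175,910
Trebled: 3 × $175,910 = $527,730
Attorney fees: 40% of $527,730 = $211,092
Total before cap: $527,730 + $211,092 = $738,822
Cap at $961,900: $738,822 is within the cap, no reduction.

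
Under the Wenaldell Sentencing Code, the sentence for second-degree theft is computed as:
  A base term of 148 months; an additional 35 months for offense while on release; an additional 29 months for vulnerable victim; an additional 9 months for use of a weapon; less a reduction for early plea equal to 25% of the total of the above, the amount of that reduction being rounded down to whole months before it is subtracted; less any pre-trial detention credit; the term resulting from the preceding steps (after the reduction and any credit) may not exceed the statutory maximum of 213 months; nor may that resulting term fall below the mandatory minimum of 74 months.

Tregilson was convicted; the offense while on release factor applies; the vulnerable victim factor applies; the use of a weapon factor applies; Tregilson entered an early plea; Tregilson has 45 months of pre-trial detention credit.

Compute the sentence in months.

121 months

Offense while on release enhancement: +35 months
Vulnerable victim enhancement: +29 months
Use of a weapon enhancement: +9 months
Adjusted term: 148 months + 35 months + 29 months + 9 months = 221 months
Early plea reduction: 25% of 221 months = 55 months (rounded down)
After reduction: 221 − 55 = 166 months
Less pre-trial detention credit: 166 months − 45 months = 121 months
Cap at 213 months: 121 months is within the cap, no reduction.
Minimum 74 months: 121 months meets the minimum, no increase.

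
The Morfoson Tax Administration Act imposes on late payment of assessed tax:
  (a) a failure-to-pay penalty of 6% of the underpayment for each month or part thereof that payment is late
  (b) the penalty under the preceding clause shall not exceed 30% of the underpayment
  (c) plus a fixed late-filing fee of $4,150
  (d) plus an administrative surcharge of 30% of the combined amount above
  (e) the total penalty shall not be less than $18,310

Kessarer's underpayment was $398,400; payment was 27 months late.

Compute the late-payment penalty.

$160,771

Accrued rate: 6% × 27 = 162%, capped at 30% → 30%
Failure-to-pay penalty: 30% of $398,400 = $119,520
Penalty before surcharge: $119,520 + $4,150 = $123,670
Administrative surcharge: 30% of $123,670 = $37,101
Total penalty: $123,670 + $37,101 = $160,771
Minimum $18,310: $160,771 meets the minimum, no increase.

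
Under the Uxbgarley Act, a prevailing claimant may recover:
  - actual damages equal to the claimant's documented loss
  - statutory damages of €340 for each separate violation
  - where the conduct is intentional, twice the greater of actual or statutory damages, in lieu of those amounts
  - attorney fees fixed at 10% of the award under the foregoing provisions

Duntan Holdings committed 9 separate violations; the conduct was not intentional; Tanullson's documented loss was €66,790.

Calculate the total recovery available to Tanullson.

€76,835

Statutory damages: 9 × €340 = €3,060
Conduct not intentional: the in-lieu enhancement does not apply.
Actual plus statutory damages: €66,790 + €3,060 = €69,850
Attorney fees: 10% of €69,850 = €6,985
Total recovery: €69,850 + €6,985 = €76,835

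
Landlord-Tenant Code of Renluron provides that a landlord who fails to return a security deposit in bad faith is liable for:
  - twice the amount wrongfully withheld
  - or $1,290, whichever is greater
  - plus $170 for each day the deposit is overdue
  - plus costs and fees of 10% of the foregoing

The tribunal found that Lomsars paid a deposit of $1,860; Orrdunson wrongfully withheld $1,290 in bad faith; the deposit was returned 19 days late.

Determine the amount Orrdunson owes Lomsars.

Doubled: 2 × $1,290 = $2,580
Minimum $1,290: $2,580 meets the minimum, no increase.
Late-return penalty: 19 × $170 = $3,230
Damages plus late penalty: $2,580 + $3,230 = $5,810
Costs and fees: 10% of $5,810 = $581
Total recovery: $5,810 + $581 = $6,391

$6,391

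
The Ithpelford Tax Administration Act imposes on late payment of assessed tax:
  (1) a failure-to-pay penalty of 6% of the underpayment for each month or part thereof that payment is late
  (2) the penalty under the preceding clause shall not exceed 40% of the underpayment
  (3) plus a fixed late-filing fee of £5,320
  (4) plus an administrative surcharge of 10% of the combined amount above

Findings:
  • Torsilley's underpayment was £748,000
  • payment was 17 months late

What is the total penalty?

Accrued rate: 6% × 17 = 102%, capped at 40% → 40%
Failure-to-pay penalty: 40% of £748,000 = £299,200
Penalty before surcharge: £299,200 + £5,320 = £304,520
Administrative surcharge: 10% of £304,520 = £30,452
Total penalty: £304,520 + £30,452 = £334,972

£334,972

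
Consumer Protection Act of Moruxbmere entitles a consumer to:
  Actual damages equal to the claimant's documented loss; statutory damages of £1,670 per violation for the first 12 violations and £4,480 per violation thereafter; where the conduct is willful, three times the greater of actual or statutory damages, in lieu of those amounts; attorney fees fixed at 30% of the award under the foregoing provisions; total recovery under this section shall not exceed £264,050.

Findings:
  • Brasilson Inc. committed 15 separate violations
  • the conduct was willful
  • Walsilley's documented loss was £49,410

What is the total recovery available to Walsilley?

£192,699

First 12 violations: 12 × £1,670 = £20,040
Remaining violations: (15 − 12) × £4,480 = £13,440
Statutory damages: £20,040 + £13,440 = £33,480
Greater of actual damages (£49,410) or statutory damages (£33,480): £49,410
Trebled: 3 × £49,410 = £148,230
Attorney fees: 30% of £148,230 = £44,469
Total before cap: £148,230 + £44,469 = £192,699
Cap at £264,050: £192,699 is within the cap, no reduction.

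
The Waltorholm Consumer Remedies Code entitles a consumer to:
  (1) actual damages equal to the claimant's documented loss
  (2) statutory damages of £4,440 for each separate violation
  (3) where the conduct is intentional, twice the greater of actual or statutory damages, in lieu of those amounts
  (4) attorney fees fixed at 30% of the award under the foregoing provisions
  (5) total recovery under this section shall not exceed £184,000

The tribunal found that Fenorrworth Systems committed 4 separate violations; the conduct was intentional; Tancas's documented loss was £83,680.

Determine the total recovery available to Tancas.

Statutory damages: 4 × £4,440 = £17,760
Greater of actual damages (£83,680) or statutory damages (£17,760): £83,680
Doubled: 2 × £83,680 = £167,360
Attorney fees: 30% of £167,360 = £50,208
Total before cap: £167,360 + £50,208 = £217,568
Cap at £184,000: £217,568 exceeds the cap → £184,000

£184,000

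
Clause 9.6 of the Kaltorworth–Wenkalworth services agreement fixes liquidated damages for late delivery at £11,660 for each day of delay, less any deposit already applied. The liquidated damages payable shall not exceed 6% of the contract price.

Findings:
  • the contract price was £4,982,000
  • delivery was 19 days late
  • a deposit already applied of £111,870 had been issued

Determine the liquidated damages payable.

Per-day damages: 19 × £11,660 = £221,540
Less deposit already applied: £221,540 − £111,870 = £109,670
Cap: 6% of £4,982,000 = £298,920
Cap at £298,920: £109,670 is within the cap, no reduction.

Liquidated damages: £109,670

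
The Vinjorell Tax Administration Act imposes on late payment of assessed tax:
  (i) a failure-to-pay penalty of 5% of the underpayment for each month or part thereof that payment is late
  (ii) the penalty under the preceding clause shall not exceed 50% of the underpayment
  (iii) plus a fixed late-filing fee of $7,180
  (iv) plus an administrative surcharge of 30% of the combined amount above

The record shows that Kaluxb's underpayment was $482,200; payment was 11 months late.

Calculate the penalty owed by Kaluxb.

Penalty: $322,764

Accrued rate: 5% × 11 = 55%, capped at 50% → 50%
Failure-to-pay penalty: 50% of $482,200 = $241,100
Penalty before surcharge: $241,100 + $7,180 = $248,280
Administrative surcharge: 30% of $248,280 = $74,484
Total penalty: $248,280 + $74,484 = $322,764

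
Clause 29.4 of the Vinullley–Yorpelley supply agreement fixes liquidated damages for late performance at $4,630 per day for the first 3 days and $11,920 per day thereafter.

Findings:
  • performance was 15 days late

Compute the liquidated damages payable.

First 3 days: 3 × $4,630 = $13,890
Remaining days: (15 − 3) × $11,920 = $143,040
Accrued per-day damages: $13,890 + $143,040 = $156,930

$156,930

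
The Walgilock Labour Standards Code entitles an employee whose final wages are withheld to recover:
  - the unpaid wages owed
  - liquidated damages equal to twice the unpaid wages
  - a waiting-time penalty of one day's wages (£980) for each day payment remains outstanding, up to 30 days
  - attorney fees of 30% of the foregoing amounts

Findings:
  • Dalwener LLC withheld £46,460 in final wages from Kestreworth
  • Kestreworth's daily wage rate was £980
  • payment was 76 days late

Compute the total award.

£219,414

Doubled: 2 × £46,460 = £92,920
Penalty days: min(76, 30) = 30
Waiting-time penalty: 30 × £980 = £29,400
Subtotal: £46,460 + £92,920 + £29,400 = £168,780
Attorney fees: 30% of £168,780 = £50,634
Total award: £168,780 + £50,634 = £219,414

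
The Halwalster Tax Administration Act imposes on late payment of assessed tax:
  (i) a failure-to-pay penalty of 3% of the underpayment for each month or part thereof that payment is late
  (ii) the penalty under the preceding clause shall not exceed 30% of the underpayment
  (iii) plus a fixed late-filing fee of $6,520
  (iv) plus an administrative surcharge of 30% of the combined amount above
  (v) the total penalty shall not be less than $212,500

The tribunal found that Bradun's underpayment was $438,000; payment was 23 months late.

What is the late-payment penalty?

$212,500

Accrued rate: 3% × 23 = 69%, capped at 30% → 30%
Failure-to-pay penalty: 30% of $438,000 = $131,400
Penalty before surcharge: $131,400 + $6,520 = $137,920
Administrative surcharge: 30% of $137,920 = $41,376
Total penalty: $137,920 + $41,376 = $179,296
Minimum $212,500: $179,296 is below the minimum → $212,500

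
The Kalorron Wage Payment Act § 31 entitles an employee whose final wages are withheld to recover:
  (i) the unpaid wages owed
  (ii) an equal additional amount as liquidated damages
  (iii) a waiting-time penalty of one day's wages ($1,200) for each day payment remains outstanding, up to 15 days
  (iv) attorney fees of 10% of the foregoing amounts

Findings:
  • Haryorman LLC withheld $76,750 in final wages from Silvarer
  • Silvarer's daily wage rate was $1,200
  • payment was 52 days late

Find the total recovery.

$188,650

Liquidated damages (equal amount): $76,750
Penalty days: min(52, 15) = 15
Waiting-time penalty: 15 × $1,200 = $18,000
Subtotal: $76,750 + $76,750 + $18,000 = $171,500
Attorney fees: 10% of $171,500 = $17,150
Total award: $171,500 + $17,150 = $188,650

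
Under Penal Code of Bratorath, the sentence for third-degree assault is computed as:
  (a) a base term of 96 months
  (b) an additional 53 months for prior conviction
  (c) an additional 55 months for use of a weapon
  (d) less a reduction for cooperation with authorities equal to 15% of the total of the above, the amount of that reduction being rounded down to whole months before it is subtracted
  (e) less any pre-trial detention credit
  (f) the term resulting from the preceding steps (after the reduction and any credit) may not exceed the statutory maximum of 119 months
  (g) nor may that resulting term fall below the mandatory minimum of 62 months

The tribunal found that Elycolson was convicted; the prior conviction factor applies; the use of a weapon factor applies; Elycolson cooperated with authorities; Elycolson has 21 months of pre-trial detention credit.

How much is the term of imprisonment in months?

Prior conviction enhancement: +53 months
Use of a weapon enhancement: +55 months
Adjusted term: 96 months + 53 months + 55 months = 204 months
Cooperation with authorities reduction: 15% of 204 months = 30 months (rounded down)
After reduction: 204 − 30 = 174 months
Less pre-trial detention credit: 174 months − 21 months = 153 months
Cap at 119 months: 153 months exceeds the cap → 119 months
Minimum 62 months: 119 months meets the minimum, no increase.

119 months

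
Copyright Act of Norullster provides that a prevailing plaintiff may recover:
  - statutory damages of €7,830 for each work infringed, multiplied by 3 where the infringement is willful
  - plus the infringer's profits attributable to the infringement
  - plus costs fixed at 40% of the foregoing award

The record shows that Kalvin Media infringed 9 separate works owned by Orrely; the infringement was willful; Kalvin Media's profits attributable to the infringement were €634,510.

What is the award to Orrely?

€1,184,288

Statutory damages: 9 × €7,830 = €70,470
Trebled: 3 × €70,470 = €211,410
Combined award: €211,410 + €634,510 = €845,920
Costs: 40% of €845,920 = €338,368
Award plus costs: €845,920 + €338,368 = €1,184,288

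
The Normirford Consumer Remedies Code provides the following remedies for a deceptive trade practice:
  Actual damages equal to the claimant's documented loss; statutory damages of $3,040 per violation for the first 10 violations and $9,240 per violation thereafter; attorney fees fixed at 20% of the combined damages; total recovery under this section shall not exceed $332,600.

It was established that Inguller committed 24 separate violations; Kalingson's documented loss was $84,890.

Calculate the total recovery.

$293,580

First 10 violations: 10 × $3,040 = $30,400
Remaining violations: (24 − 10) × $9,240 = $129,360
Statutory damages: $30,400 + $129,360 = $159,760
Combined damages: $84,890 + $159,760 = $244,650
Attorney fees: 20% of $244,650 = $48,930
Total before cap: $244,650 + $48,930 = $293,580
Cap at $332,600: $293,580 is within the cap, no reduction.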